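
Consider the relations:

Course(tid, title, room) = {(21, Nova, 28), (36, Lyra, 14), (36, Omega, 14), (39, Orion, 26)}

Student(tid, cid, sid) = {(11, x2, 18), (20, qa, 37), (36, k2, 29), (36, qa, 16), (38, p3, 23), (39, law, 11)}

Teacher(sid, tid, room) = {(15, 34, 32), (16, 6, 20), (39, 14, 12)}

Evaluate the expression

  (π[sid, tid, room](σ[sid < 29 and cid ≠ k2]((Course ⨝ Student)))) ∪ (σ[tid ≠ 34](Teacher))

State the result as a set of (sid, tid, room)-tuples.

Natural join on tid: {(36, Lyra, 14, k2, 29), (36, Lyra, 14, qa, 16), (36, Omega, 14, k2, 29), (36, Omega, 14, qa, 16), (39, Orion, 26, law, 11)}
Selection sid < 29 and cid ≠ k2: {(36, Lyra, 14, qa, 16), (36, Omega, 14, qa, 16), (39, Orion, 26, law, 11)}
Keep only column(s) sid, tid, room (1 duplicate(s) eliminated): {(11, 39, 26), (16, 36, 14)}
Selection tid ≠ 34: {(16, 6, 20), (39, 14, 12)}
Taking the union: {(11, 39, 26), (16, 36, 14), (16, 6, 20), (39, 14, 12)}

{(11, 39, 26), (16, 36, 14), (16, 6, 20), (39, 14, 12)}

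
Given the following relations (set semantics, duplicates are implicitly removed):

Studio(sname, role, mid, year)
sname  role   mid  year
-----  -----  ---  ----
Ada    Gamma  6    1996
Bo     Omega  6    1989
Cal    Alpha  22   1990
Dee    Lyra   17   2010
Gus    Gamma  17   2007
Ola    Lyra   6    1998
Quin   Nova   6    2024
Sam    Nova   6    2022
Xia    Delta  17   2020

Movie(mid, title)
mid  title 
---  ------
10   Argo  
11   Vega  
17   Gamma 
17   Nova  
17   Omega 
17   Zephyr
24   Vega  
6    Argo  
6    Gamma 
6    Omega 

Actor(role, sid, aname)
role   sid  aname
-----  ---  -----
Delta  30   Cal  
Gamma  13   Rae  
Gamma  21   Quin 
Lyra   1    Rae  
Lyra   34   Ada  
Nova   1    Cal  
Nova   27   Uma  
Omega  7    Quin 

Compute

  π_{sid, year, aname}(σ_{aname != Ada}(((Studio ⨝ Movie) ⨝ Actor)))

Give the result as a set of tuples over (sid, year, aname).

{(1, 1998, Rae), (1, 2010, Rae), (1, 2022, Cal), (1, 2024, Cal), (13, 1996, Rae), (13, 2007, Rae), (21, 1996, Quin), (21, 2007, Quin), (27, 2022, Uma), (27, 2024, Uma), (30, 2020, Cal), (7, 1989, Quin)}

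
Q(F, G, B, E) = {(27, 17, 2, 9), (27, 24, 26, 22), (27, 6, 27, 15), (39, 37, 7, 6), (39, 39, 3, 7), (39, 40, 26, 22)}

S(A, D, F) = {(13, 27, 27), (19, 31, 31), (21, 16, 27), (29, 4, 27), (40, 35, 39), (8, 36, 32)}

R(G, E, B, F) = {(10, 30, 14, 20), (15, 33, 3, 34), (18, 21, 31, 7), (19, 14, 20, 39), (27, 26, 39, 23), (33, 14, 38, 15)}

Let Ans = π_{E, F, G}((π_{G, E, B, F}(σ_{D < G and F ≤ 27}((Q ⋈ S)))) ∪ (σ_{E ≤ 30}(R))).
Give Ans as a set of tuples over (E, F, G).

{(14, 15, 33), (14, 39, 19), (15, 27, 6), (21, 7, 18), (22, 27, 24), (26, 23, 27), (30, 20, 10), (9, 27, 17)}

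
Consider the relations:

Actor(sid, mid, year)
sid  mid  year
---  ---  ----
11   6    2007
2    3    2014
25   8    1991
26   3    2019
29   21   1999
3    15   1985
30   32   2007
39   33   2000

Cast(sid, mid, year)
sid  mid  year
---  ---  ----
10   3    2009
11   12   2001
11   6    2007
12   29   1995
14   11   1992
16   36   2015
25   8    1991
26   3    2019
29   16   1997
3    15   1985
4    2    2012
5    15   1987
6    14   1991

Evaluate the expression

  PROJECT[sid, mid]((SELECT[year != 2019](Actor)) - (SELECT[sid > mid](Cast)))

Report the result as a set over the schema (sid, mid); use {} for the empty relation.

{(2, 3), (29, 21), (3, 15), (30, 32), (39, 33)}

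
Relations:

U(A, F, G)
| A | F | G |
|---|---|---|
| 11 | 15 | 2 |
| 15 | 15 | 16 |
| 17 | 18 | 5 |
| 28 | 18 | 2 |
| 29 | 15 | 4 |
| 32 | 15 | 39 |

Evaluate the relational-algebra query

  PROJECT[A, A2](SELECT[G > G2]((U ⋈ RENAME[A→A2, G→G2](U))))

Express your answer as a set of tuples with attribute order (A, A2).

ρ[A→A2, G→G2]: schema becomes (A2, F, G2); tuples unchanged.
U ⋈ RENAME[A→A2, G→G2](U) (natural join on F): {(11, 15, 2, 11, 2), (11, 15, 2, 15, 16), (11, 15, 2, 29, 4), (11, 15, 2, 32, 39), (15, 15, 16, 11, 2), (15, 15, 16, 15, 16), (15, 15, 16, 29, 4), (15, 15, 16, 32, 39), (17, 18, 5, 17, 5), (17, 18, 5, 28, 2), (28, 18, 2, 17, 5), (28, 18, 2, 28, 2), (29, 15, 4, 11, 2), (29, 15, 4, 15, 16), (29, 15, 4, 29, 4), (29, 15, 4, 32, 39), (32, 15, 39, 11, 2), (32, 15, 39, 15, 16), (32, 15, 39, 29, 4), (32, 15, 39, 32, 39)}
σ[G > G2]: keep tuples satisfying G > G2 → {(15, 15, 16, 11, 2), (15, 15, 16, 29, 4), (17, 18, 5, 28, 2), (29, 15, 4, 11, 2), (32, 15, 39, 11, 2), (32, 15, 39, 15, 16), (32, 15, 39, 29, 4)}
Keep only column(s) A, A2: {(15, 11), (15, 29), (17, 28), (29, 11), (32, 11), (32, 15), (32, 29)}

{(15, 11), (15, 29), (17, 28), (29, 11), (32, 11), (32, 15), (32, 29)}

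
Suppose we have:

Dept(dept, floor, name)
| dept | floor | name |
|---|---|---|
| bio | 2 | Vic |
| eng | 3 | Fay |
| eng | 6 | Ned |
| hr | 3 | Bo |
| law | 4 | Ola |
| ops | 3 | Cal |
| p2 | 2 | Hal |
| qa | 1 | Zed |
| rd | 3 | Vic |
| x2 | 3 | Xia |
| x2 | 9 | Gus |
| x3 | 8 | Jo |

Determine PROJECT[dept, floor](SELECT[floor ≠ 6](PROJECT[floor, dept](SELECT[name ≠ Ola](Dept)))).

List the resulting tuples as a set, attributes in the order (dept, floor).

{(bio, 2), (eng, 3), (hr, 3), (ops, 3), (p2, 2), (qa, 1), (rd, 3), (x2, 3), (x2, 9), (x3, 8)}

Filtering on name ≠ Ola leaves {(bio, 2, Vic), (eng, 3, Fay), (eng, 6, Ned), (hr, 3, Bo), (ops, 3, Cal), (p2, 2, Hal), (qa, 1, Zed), (rd, 3, Vic), (x2, 3, Xia), (x2, 9, Gus), (x3, 8, Jo)}.
π[floor, dept]: project onto (floor, dept) → {(1, qa), (2, bio), (2, p2), (3, eng), (3, hr), (3, ops), (3, rd), (3, x2), (6, eng), (8, x3), (9, x2)}
Filtering on floor ≠ 6 leaves {(1, qa), (2, bio), (2, p2), (3, eng), (3, hr), (3, ops), (3, rd), (3, x2), (8, x3), (9, x2)}.
π[dept, floor]: project onto (dept, floor) → {(bio, 2), (eng, 3), (hr, 3), (ops, 3), (p2, 2), (qa, 1), (rd, 3), (x2, 3), (x2, 9), (x3, 8)}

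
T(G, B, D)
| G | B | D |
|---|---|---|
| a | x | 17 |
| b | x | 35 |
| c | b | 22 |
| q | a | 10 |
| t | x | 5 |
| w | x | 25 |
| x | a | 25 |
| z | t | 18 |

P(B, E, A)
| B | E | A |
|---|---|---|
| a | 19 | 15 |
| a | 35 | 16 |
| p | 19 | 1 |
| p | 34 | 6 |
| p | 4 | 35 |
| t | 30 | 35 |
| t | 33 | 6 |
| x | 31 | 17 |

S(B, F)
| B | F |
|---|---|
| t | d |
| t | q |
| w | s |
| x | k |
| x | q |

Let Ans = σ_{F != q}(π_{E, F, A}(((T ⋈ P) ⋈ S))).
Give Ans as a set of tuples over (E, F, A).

{(30, d, 35), (31, k, 17), (33, d, 6)}

Natural join on B: {(a, x, 17, 31, 17), (b, x, 35, 31, 17), (q, a, 10, 19, 15), (q, a, 10, 35, 16), (t, x, 5, 31, 17), (w, x, 25, 31, 17), (x, a, 25, 19, 15), (x, a, 25, 35, 16), (z, t, 18, 30, 35), (z, t, 18, 33, 6)}
Natural join on B: {(a, x, 17, 31, 17, k), (a, x, 17, 31, 17, q), (b, x, 35, 31, 17, k), (b, x, 35, 31, 17, q), (t, x, 5, 31, 17, k), (t, x, 5, 31, 17, q), (w, x, 25, 31, 17, k), (w, x, 25, 31, 17, q), (z, t, 18, 30, 35, d), (z, t, 18, 30, 35, q), (z, t, 18, 33, 6, d), (z, t, 18, 33, 6, q)}
Keep only column(s) E, F, A (6 duplicate(s) eliminated): {(30, d, 35), (30, q, 35), (31, k, 17), (31, q, 17), (33, d, 6), (33, q, 6)}
σ[F != q]: keep tuples satisfying F != q → {(30, d, 35), (31, k, 17), (33, d, 6)}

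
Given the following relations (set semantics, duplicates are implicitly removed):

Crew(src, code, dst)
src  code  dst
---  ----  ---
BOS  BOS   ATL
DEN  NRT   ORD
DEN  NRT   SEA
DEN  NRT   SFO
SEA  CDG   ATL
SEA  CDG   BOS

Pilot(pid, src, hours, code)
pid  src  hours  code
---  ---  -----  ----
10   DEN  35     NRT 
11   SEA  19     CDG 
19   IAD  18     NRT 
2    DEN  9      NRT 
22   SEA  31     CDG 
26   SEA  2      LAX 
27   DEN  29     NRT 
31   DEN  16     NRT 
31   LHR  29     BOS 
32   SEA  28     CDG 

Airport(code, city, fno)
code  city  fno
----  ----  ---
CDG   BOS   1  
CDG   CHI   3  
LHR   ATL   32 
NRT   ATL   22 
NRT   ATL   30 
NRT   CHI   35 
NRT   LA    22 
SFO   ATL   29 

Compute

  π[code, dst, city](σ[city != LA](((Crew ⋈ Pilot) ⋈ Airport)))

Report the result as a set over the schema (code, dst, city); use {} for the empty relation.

{(CDG, ATL, BOS), (CDG, ATL, CHI), (CDG, BOS, BOS), (CDG, BOS, CHI), (NRT, ORD, ATL), (NRT, ORD, CHI), (NRT, SEA, ATL), (NRT, SEA, CHI), (NRT, SFO, ATL), (NRT, SFO, CHI)}

Crew ⋈ Pilot (natural join on src, code): {(DEN, NRT, ORD, 10, 35), (DEN, NRT, ORD, 2, 9), (DEN, NRT, ORD, 27, 29), (DEN, NRT, ORD, 31, 16), (DEN, NRT, SEA, 10, 35), (DEN, NRT, SEA, 2, 9), (DEN, NRT, SEA, 27, 29), (DEN, NRT, SEA, 31, 16), (DEN, NRT, SFO, 10, 35), (DEN, NRT, SFO, 2, 9), (DEN, NRT, SFO, 27, 29), (DEN, NRT, SFO, 31, 16), (SEA, CDG, ATL, 11, 19), (SEA, CDG, ATL, 22, 31), (SEA, CDG, ATL, 32, 28), (SEA, CDG, BOS, 11, 19), (SEA, CDG, BOS, 22, 31), (SEA, CDG, BOS, 32, 28)}
(Crew ⋈ Pilot) ⋈ Airport (natural join on code): {(DEN, NRT, ORD, 10, 35, ATL, 22), (DEN, NRT, ORD, 10, 35, ATL, 30), (DEN, NRT, ORD, 10, 35, CHI, 35), (DEN, NRT, ORD, 10, 35, LA, 22), (DEN, NRT, ORD, 2, 9, ATL, 22), (DEN, NRT, ORD, 2, 9, ATL, 30), (DEN, NRT, ORD, 2, 9, CHI, 35), (DEN, NRT, ORD, 2, 9, LA, 22), (DEN, NRT, ORD, 27, 29, ATL, 22), (DEN, NRT, ORD, 27, 29, ATL, 30), (DEN, NRT, ORD, 27, 29, CHI, 35), (DEN, NRT, ORD, 27, 29, LA, 22), (DEN, NRT, ORD, 31, 16, ATL, 22), (DEN, NRT, ORD, 31, 16, ATL, 30), (DEN, NRT, ORD, 31, 16, CHI, 35), (DEN, NRT, ORD, 31, 16, LA, 22), (DEN, NRT, SEA, 10, 35, ATL, 22), (DEN, NRT, SEA, 10, 35, ATL, 30), (DEN, NRT, SEA, 10, 35, CHI, 35), (DEN, NRT, SEA, 10, 35, LA, 22), (DEN, NRT, SEA, 2, 9, ATL, 22), (DEN, NRT, SEA, 2, 9, ATL, 30), (DEN, NRT, SEA, 2, 9, CHI, 35), (DEN, NRT, SEA, 2, 9, LA, 22), (DEN, NRT, SEA, 27, 29, ATL, 22), (DEN, NRT, SEA, 27, 29, ATL, 30), (DEN, NRT, SEA, 27, 29, CHI, 35), (DEN, NRT, SEA, 27, 29, LA, 22), (DEN, NRT, SEA, 31, 16, ATL, 22), (DEN, NRT, SEA, 31, 16, ATL, 30), (DEN, NRT, SEA, 31, 16, CHI, 35), (DEN, NRT, SEA, 31, 16, LA, 22), (DEN, NRT, SFO, 10, 35, ATL, 22), (DEN, NRT, SFO, 10, 35, ATL, 30), (DEN, NRT, SFO, 10, 35, CHI, 35), (DEN, NRT, SFO, 10, 35, LA, 22), (DEN, NRT, SFO, 2, 9, ATL, 22), (DEN, NRT, SFO, 2, 9, ATL, 30), (DEN, NRT, SFO, 2, 9, CHI, 35), (DEN, NRT, SFO, 2, 9, LA, 22), (DEN, NRT, SFO, 27, 29, ATL, 22), (DEN, NRT, SFO, 27, 29, ATL, 30), (DEN, NRT, SFO, 27, 29, CHI, 35), (DEN, NRT, SFO, 27, 29, LA, 22), (DEN, NRT, SFO, 31, 16, ATL, 22), (DEN, NRT, SFO, 31, 16, ATL, 30), (DEN, NRT, SFO, 31, 16, CHI, 35), (DEN, NRT, SFO, 31, 16, LA, 22), (SEA, CDG, ATL, 11, 19, BOS, 1), (SEA, CDG, ATL, 11, 19, CHI, 3), (SEA, CDG, ATL, 22, 31, BOS, 1), (SEA, CDG, ATL, 22, 31, CHI, 3), (SEA, CDG, ATL, 32, 28, BOS, 1), (SEA, CDG, ATL, 32, 28, CHI, 3), (SEA, CDG, BOS, 11, 19, BOS, 1), (SEA, CDG, BOS, 11, 19, CHI, 3), (SEA, CDG, BOS, 22, 31, BOS, 1), (SEA, CDG, BOS, 22, 31, CHI, 3), (SEA, CDG, BOS, 32, 28, BOS, 1), (SEA, CDG, BOS, 32, 28, CHI, 3)}
Selection city != LA: {(DEN, NRT, ORD, 10, 35, ATL, 22), (DEN, NRT, ORD, 10, 35, ATL, 30), (DEN, NRT, ORD, 10, 35, CHI, 35), (DEN, NRT, ORD, 2, 9, ATL, 22), (DEN, NRT, ORD, 2, 9, ATL, 30), (DEN, NRT, ORD, 2, 9, CHI, 35), (DEN, NRT, ORD, 27, 29, ATL, 22), (DEN, NRT, ORD, 27, 29, ATL, 30), (DEN, NRT, ORD, 27, 29, CHI, 35), (DEN, NRT, ORD, 31, 16, ATL, 22), (DEN, NRT, ORD, 31, 16, ATL, 30), (DEN, NRT, ORD, 31, 16, CHI, 35), (DEN, NRT, SEA, 10, 35, ATL, 22), (DEN, NRT, SEA, 10, 35, ATL, 30), (DEN, NRT, SEA, 10, 35, CHI, 35), (DEN, NRT, SEA, 2, 9, ATL, 22), (DEN, NRT, SEA, 2, 9, ATL, 30), (DEN, NRT, SEA, 2, 9, CHI, 35), (DEN, NRT, SEA, 27, 29, ATL, 22), (DEN, NRT, SEA, 27, 29, ATL, 30), (DEN, NRT, SEA, 27, 29, CHI, 35), (DEN, NRT, SEA, 31, 16, ATL, 22), (DEN, NRT, SEA, 31, 16, ATL, 30), (DEN, NRT, SEA, 31, 16, CHI, 35), (DEN, NRT, SFO, 10, 35, ATL, 22), (DEN, NRT, SFO, 10, 35, ATL, 30), (DEN, NRT, SFO, 10, 35, CHI, 35), (DEN, NRT, SFO, 2, 9, ATL, 22), (DEN, NRT, SFO, 2, 9, ATL, 30), (DEN, NRT, SFO, 2, 9, CHI, 35), (DEN, NRT, SFO, 27, 29, ATL, 22), (DEN, NRT, SFO, 27, 29, ATL, 30), (DEN, NRT, SFO, 27, 29, CHI, 35), (DEN, NRT, SFO, 31, 16, ATL, 22), (DEN, NRT, SFO, 31, 16, ATL, 30), (DEN, NRT, SFO, 31, 16, CHI, 35), (SEA, CDG, ATL, 11, 19, BOS, 1), (SEA, CDG, ATL, 11, 19, CHI, 3), (SEA, CDG, ATL, 22, 31, BOS, 1), (SEA, CDG, ATL, 22, 31, CHI, 3), (SEA, CDG, ATL, 32, 28, BOS, 1), (SEA, CDG, ATL, 32, 28, CHI, 3), (SEA, CDG, BOS, 11, 19, BOS, 1), (SEA, CDG, BOS, 11, 19, CHI, 3), (SEA, CDG, BOS, 22, 31, BOS, 1), (SEA, CDG, BOS, 22, 31, CHI, 3), (SEA, CDG, BOS, 32, 28, BOS, 1), (SEA, CDG, BOS, 32, 28, CHI, 3)}
Projecting to code, dst, city (38 duplicate(s) eliminated): {(CDG, ATL, BOS), (CDG, ATL, CHI), (CDG, BOS, BOS), (CDG, BOS, CHI), (NRT, ORD, ATL), (NRT, ORD, CHI), (NRT, SEA, ATL), (NRT, SEA, CHI), (NRT, SFO, ATL), (NRT, SFO, CHI)}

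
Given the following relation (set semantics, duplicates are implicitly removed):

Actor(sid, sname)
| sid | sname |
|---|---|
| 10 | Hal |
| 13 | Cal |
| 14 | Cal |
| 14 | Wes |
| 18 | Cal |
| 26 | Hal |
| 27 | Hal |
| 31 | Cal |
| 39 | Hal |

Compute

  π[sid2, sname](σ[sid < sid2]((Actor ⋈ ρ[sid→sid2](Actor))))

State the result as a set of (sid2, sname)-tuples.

{(14, Cal), (18, Cal), (26, Hal), (27, Hal), (31, Cal), (39, Hal)}

ρ[sid→sid2]: schema becomes (sid2, sname); tuples unchanged.
Actor ⋈ ρ[sid→sid2](Actor) (natural join on sname): {(10, Hal, 10), (10, Hal, 26), (10, Hal, 27), (10, Hal, 39), (13, Cal, 13), (13, Cal, 14), (13, Cal, 18), (13, Cal, 31), (14, Cal, 13), (14, Cal, 14), (14, Cal, 18), (14, Cal, 31), (14, Wes, 14), (18, Cal, 13), (18, Cal, 14), (18, Cal, 18), (18, Cal, 31), (26, Hal, 10), (26, Hal, 26), (26, Hal, 27), (26, Hal, 39), (27, Hal, 10), (27, Hal, 26), (27, Hal, 27), (27, Hal, 39), (31, Cal, 13), (31, Cal, 14), (31, Cal, 18), (31, Cal, 31), (39, Hal, 10), (39, Hal, 26), (39, Hal, 27), (39, Hal, 39)}
Filtering on sid < sid2 leaves {(10, Hal, 26), (10, Hal, 27), (10, Hal, 39), (13, Cal, 14), (13, Cal, 18), (13, Cal, 31), (14, Cal, 18), (14, Cal, 31), (18, Cal, 31), (26, Hal, 27), (26, Hal, 39), (27, Hal, 39)}.
π_{sid2, sname} gives {(14, Cal), (18, Cal), (26, Hal), (27, Hal), (31, Cal), (39, Hal)} (6 duplicate(s) eliminated).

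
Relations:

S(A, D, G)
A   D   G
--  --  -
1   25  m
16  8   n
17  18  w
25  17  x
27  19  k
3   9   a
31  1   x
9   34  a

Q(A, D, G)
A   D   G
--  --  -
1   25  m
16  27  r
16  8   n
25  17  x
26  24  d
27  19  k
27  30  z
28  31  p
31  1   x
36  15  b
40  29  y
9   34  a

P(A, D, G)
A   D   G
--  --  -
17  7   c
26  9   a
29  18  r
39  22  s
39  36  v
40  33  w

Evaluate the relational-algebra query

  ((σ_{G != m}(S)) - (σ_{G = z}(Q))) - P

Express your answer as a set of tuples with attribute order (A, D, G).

Apply σ_{G != m}; surviving tuples: {(16, 8, n), (17, 18, w), (25, 17, x), (27, 19, k), (3, 9, a), (31, 1, x), (9, 34, a)}
Apply σ_{G = z}; surviving tuples: {(27, 30, z)}
Set difference of the two operands is {(16, 8, n), (17, 18, w), (25, 17, x), (27, 19, k), (3, 9, a), (31, 1, x), (9, 34, a)}.
Set difference of the two operands is {(16, 8, n), (17, 18, w), (25, 17, x), (27, 19, k), (3, 9, a), (31, 1, x), (9, 34, a)}.

{(16, 8, n), (17, 18, w), (25, 17, x), (27, 19, k), (3, 9, a), (31, 1, x), (9, 34, a)}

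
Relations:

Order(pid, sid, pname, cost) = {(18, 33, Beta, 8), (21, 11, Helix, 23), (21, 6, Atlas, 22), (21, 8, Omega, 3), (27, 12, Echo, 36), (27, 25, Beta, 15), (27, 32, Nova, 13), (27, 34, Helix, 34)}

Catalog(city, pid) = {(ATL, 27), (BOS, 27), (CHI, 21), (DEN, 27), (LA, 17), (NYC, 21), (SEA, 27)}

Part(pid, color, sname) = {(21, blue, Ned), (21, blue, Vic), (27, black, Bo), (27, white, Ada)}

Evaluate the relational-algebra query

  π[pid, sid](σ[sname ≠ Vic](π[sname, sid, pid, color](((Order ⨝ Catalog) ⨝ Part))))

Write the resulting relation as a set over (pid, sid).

Joining Order and Catalog on pid yields {(21, 11, Helix, 23, CHI), (21, 11, Helix, 23, NYC), (21, 6, Atlas, 22, CHI), (21, 6, Atlas, 22, NYC), (21, 8, Omega, 3, CHI), (21, 8, Omega, 3, NYC), (27, 12, Echo, 36, ATL), (27, 12, Echo, 36, BOS), (27, 12, Echo, 36, DEN), (27, 12, Echo, 36, SEA), (27, 25, Beta, 15, ATL), (27, 25, Beta, 15, BOS), (27, 25, Beta, 15, DEN), (27, 25, Beta, 15, SEA), (27, 32, Nova, 13, ATL), (27, 32, Nova, 13, BOS), (27, 32, Nova, 13, DEN), (27, 32, Nova, 13, SEA), (27, 34, Helix, 34, ATL), (27, 34, Helix, 34, BOS), (27, 34, Helix, 34, DEN), (27, 34, Helix, 34, SEA)}.
Joining (Order ⨝ Catalog) and Part on pid yields {(21, 11, Helix, 23, CHI, blue, Ned), (21, 11, Helix, 23, CHI, blue, Vic), (21, 11, Helix, 23, NYC, blue, Ned), (21, 11, Helix, 23, NYC, blue, Vic), (21, 6, Atlas, 22, CHI, blue, Ned), (21, 6, Atlas, 22, CHI, blue, Vic), (21, 6, Atlas, 22, NYC, blue, Ned), (21, 6, Atlas, 22, NYC, blue, Vic), (21, 8, Omega, 3, CHI, blue, Ned), (21, 8, Omega, 3, CHI, blue, Vic), (21, 8, Omega, 3, NYC, blue, Ned), (21, 8, Omega, 3, NYC, blue, Vic), (27, 12, Echo, 36, ATL, black, Bo), (27, 12, Echo, 36, ATL, white, Ada), (27, 12, Echo, 36, BOS, black, Bo), (27, 12, Echo, 36, BOS, white, Ada), (27, 12, Echo, 36, DEN, black, Bo), (27, 12, Echo, 36, DEN, white, Ada), (27, 12, Echo, 36, SEA, black, Bo), (27, 12, Echo, 36, SEA, white, Ada), (27, 25, Beta, 15, ATL, black, Bo), (27, 25, Beta, 15, ATL, white, Ada), (27, 25, Beta, 15, BOS, black, Bo), (27, 25, Beta, 15, BOS, white, Ada), (27, 25, Beta, 15, DEN, black, Bo), (27, 25, Beta, 15, DEN, white, Ada), (27, 25, Beta, 15, SEA, black, Bo), (27, 25, Beta, 15, SEA, white, Ada), (27, 32, Nova, 13, ATL, black, Bo), (27, 32, Nova, 13, ATL, white, Ada), (27, 32, Nova, 13, BOS, black, Bo), (27, 32, Nova, 13, BOS, white, Ada), (27, 32, Nova, 13, DEN, black, Bo), (27, 32, Nova, 13, DEN, white, Ada), (27, 32, Nova, 13, SEA, black, Bo), (27, 32, Nova, 13, SEA, white, Ada), (27, 34, Helix, 34, ATL, black, Bo), (27, 34, Helix, 34, ATL, white, Ada), (27, 34, Helix, 34, BOS, black, Bo), (27, 34, Helix, 34, BOS, white, Ada), (27, 34, Helix, 34, DEN, black, Bo), (27, 34, Helix, 34, DEN, white, Ada), (27, 34, Helix, 34, SEA, black, Bo), (27, 34, Helix, 34, SEA, white, Ada)}.
Projecting to sname, sid, pid, color (30 duplicate(s) eliminated): {(Ada, 12, 27, white), (Ada, 25, 27, white), (Ada, 32, 27, white), (Ada, 34, 27, white), (Bo, 12, 27, black), (Bo, 25, 27, black), (Bo, 32, 27, black), (Bo, 34, 27, black), (Ned, 11, 21, blue), (Ned, 6, 21, blue), (Ned, 8, 21, blue), (Vic, 11, 21, blue), (Vic, 6, 21, blue), (Vic, 8, 21, blue)}
Filtering on sname ≠ Vic leaves {(Ada, 12, 27, white), (Ada, 25, 27, white), (Ada, 32, 27, white), (Ada, 34, 27, white), (Bo, 12, 27, black), (Bo, 25, 27, black), (Bo, 32, 27, black), (Bo, 34, 27, black), (Ned, 11, 21, blue), (Ned, 6, 21, blue), (Ned, 8, 21, blue)}.
Projecting to pid, sid (4 duplicate(s) eliminated): {(21, 11), (21, 6), (21, 8), (27, 12), (27, 25), (27, 32), (27, 34)}

{(21, 11), (21, 6), (21, 8), (27, 12), (27, 25), (27, 32), (27, 34)}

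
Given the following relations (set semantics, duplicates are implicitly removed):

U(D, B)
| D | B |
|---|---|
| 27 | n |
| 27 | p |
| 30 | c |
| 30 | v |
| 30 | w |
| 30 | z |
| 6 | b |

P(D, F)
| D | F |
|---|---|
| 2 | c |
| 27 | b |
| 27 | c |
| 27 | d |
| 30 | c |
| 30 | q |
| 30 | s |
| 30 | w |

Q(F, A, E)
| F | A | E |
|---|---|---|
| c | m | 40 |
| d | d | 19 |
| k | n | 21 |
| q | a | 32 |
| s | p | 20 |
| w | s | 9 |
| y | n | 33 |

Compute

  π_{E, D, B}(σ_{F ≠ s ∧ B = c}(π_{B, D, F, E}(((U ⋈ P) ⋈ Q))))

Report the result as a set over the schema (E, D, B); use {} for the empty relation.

{(32, 30, c), (40, 30, c), (9, 30, c)}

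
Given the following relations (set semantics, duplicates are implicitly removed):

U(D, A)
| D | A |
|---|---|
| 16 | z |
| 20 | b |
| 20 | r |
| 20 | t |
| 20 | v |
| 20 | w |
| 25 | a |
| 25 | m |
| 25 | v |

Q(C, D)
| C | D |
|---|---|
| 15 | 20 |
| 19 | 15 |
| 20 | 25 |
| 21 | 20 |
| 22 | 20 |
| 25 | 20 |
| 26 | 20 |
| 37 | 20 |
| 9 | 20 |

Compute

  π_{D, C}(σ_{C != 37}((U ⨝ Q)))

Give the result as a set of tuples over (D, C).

Natural join on D: {(20, b, 15), (20, b, 21), (20, b, 22), (20, b, 25), (20, b, 26), (20, b, 37), (20, b, 9), (20, r, 15), (20, r, 21), (20, r, 22), (20, r, 25), (20, r, 26), (20, r, 37), (20, r, 9), (20, t, 15), (20, t, 21), (20, t, 22), (20, t, 25), (20, t, 26), (20, t, 37), (20, t, 9), (20, v, 15), (20, v, 21), (20, v, 22), (20, v, 25), (20, v, 26), (20, v, 37), (20, v, 9), (20, w, 15), (20, w, 21), (20, w, 22), (20, w, 25), (20, w, 26), (20, w, 37), (20, w, 9), (25, a, 20), (25, m, 20), (25, v, 20)}
Filtering on C != 37 leaves {(20, b, 15), (20, b, 21), (20, b, 22), (20, b, 25), (20, b, 26), (20, b, 9), (20, r, 15), (20, r, 21), (20, r, 22), (20, r, 25), (20, r, 26), (20, r, 9), (20, t, 15), (20, t, 21), (20, t, 22), (20, t, 25), (20, t, 26), (20, t, 9), (20, v, 15), (20, v, 21), (20, v, 22), (20, v, 25), (20, v, 26), (20, v, 9), (20, w, 15), (20, w, 21), (20, w, 22), (20, w, 25), (20, w, 26), (20, w, 9), (25, a, 20), (25, m, 20), (25, v, 20)}.
π_{D, C} gives {(20, 15), (20, 21), (20, 22), (20, 25), (20, 26), (20, 9), (25, 20)} (26 duplicate(s) eliminated).

{(20, 15), (20, 21), (20, 22), (20, 25), (20, 26), (20, 9), (25, 20)}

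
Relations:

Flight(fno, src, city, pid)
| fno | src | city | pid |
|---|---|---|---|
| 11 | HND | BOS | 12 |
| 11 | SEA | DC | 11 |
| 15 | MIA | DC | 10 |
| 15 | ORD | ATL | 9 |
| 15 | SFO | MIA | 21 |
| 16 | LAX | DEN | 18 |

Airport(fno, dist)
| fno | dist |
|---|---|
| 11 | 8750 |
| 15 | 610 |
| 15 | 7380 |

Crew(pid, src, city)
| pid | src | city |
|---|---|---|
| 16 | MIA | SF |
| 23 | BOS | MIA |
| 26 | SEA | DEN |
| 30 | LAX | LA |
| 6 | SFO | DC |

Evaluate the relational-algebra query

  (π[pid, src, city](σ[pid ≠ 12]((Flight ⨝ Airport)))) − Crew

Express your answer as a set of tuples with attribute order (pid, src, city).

{(10, MIA, DC), (11, SEA, DC), (21, SFO, MIA), (9, ORD, ATL)}

Natural join on fno: {(11, HND, BOS, 12, 8750), (11, SEA, DC, 11, 8750), (15, MIA, DC, 10, 610), (15, MIA, DC, 10, 7380), (15, ORD, ATL, 9, 610), (15, ORD, ATL, 9, 7380), (15, SFO, MIA, 21, 610), (15, SFO, MIA, 21, 7380)}
Filtering on pid ≠ 12 leaves {(11, SEA, DC, 11, 8750), (15, MIA, DC, 10, 610), (15, MIA, DC, 10, 7380), (15, ORD, ATL, 9, 610), (15, ORD, ATL, 9, 7380), (15, SFO, MIA, 21, 610), (15, SFO, MIA, 21, 7380)}.
Projecting to pid, src, city (3 duplicate(s) eliminated): {(10, MIA, DC), (11, SEA, DC), (21, SFO, MIA), (9, ORD, ATL)}
Set difference of the two operands is {(10, MIA, DC), (11, SEA, DC), (21, SFO, MIA), (9, ORD, ATL)}.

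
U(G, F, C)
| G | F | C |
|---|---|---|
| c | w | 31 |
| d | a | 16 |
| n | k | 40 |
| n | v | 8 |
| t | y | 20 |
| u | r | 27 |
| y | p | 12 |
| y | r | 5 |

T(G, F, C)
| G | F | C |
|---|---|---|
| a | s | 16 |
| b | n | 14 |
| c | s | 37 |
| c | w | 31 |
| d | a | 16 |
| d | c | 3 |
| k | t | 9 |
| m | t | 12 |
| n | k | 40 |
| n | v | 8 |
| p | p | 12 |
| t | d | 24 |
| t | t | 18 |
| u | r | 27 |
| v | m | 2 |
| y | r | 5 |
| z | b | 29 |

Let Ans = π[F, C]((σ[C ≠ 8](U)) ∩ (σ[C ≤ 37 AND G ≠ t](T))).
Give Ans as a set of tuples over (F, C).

σ[C ≠ 8]: keep tuples satisfying C ≠ 8 → {(c, w, 31), (d, a, 16), (n, k, 40), (t, y, 20), (u, r, 27), (y, p, 12), (y, r, 5)}
σ[C ≤ 37 AND G ≠ t]: keep tuples satisfying C ≤ 37 AND G ≠ t → {(a, s, 16), (b, n, 14), (c, s, 37), (c, w, 31), (d, a, 16), (d, c, 3), (k, t, 9), (m, t, 12), (n, v, 8), (p, p, 12), (u, r, 27), (v, m, 2), (y, r, 5), (z, b, 29)}
Taking the intersection: {(c, w, 31), (d, a, 16), (u, r, 27), (y, r, 5)}
π_{F, C} gives {(a, 16), (r, 27), (r, 5), (w, 31)}.

{(a, 16), (r, 27), (r, 5), (w, 31)}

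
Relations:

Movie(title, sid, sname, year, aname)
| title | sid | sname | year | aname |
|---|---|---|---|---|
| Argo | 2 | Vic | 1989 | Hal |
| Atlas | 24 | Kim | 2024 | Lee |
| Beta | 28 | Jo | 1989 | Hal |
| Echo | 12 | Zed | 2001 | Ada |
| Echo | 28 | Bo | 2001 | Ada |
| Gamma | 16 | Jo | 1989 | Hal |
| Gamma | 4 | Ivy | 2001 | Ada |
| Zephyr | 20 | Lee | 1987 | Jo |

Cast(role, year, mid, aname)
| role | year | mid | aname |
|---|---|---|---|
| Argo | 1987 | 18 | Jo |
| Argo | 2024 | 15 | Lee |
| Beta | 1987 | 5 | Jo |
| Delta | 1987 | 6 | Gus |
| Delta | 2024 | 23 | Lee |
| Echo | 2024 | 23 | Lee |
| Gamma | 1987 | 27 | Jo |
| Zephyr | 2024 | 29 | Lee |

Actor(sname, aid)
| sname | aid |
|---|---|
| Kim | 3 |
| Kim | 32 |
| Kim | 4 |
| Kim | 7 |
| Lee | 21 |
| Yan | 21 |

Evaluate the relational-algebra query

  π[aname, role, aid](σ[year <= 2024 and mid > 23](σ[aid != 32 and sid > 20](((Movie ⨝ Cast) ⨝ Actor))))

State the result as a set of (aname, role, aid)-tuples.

Natural join on year, aname: {(Atlas, 24, Kim, 2024, Lee, Argo, 15), (Atlas, 24, Kim, 2024, Lee, Delta, 23), (Atlas, 24, Kim, 2024, Lee, Echo, 23), (Atlas, 24, Kim, 2024, Lee, Zephyr, 29), (Zephyr, 20, Lee, 1987, Jo, Argo, 18), (Zephyr, 20, Lee, 1987, Jo, Beta, 5), (Zephyr, 20, Lee, 1987, Jo, Gamma, 27)}
Natural join on sname: {(Atlas, 24, Kim, 2024, Lee, Argo, 15, 3), (Atlas, 24, Kim, 2024, Lee, Argo, 15, 32), (Atlas, 24, Kim, 2024, Lee, Argo, 15, 4), (Atlas, 24, Kim, 2024, Lee, Argo, 15, 7), (Atlas, 24, Kim, 2024, Lee, Delta, 23, 3), (Atlas, 24, Kim, 2024, Lee, Delta, 23, 32), (Atlas, 24, Kim, 2024, Lee, Delta, 23, 4), (Atlas, 24, Kim, 2024, Lee, Delta, 23, 7), (Atlas, 24, Kim, 2024, Lee, Echo, 23, 3), (Atlas, 24, Kim, 2024, Lee, Echo, 23, 32), (Atlas, 24, Kim, 2024, Lee, Echo, 23, 4), (Atlas, 24, Kim, 2024, Lee, Echo, 23, 7), (Atlas, 24, Kim, 2024, Lee, Zephyr, 29, 3), (Atlas, 24, Kim, 2024, Lee, Zephyr, 29, 32), (Atlas, 24, Kim, 2024, Lee, Zephyr, 29, 4), (Atlas, 24, Kim, 2024, Lee, Zephyr, 29, 7), (Zephyr, 20, Lee, 1987, Jo, Argo, 18, 21), (Zephyr, 20, Lee, 1987, Jo, Beta, 5, 21), (Zephyr, 20, Lee, 1987, Jo, Gamma, 27, 21)}
Selection aid != 32 and sid > 20: {(Atlas, 24, Kim, 2024, Lee, Argo, 15, 3), (Atlas, 24, Kim, 2024, Lee, Argo, 15, 4), (Atlas, 24, Kim, 2024, Lee, Argo, 15, 7), (Atlas, 24, Kim, 2024, Lee, Delta, 23, 3), (Atlas, 24, Kim, 2024, Lee, Delta, 23, 4), (Atlas, 24, Kim, 2024, Lee, Delta, 23, 7), (Atlas, 24, Kim, 2024, Lee, Echo, 23, 3), (Atlas, 24, Kim, 2024, Lee, Echo, 23, 4), (Atlas, 24, Kim, 2024, Lee, Echo, 23, 7), (Atlas, 24, Kim, 2024, Lee, Zephyr, 29, 3), (Atlas, 24, Kim, 2024, Lee, Zephyr, 29, 4), (Atlas, 24, Kim, 2024, Lee, Zephyr, 29, 7)}
Selection year <= 2024 and mid > 23: {(Atlas, 24, Kim, 2024, Lee, Zephyr, 29, 3), (Atlas, 24, Kim, 2024, Lee, Zephyr, 29, 4), (Atlas, 24, Kim, 2024, Lee, Zephyr, 29, 7)}
Keep only column(s) aname, role, aid: {(Lee, Zephyr, 3), (Lee, Zephyr, 4), (Lee, Zephyr, 7)}

{(Lee, Zephyr, 3), (Lee, Zephyr, 4), (Lee, Zephyr, 7)}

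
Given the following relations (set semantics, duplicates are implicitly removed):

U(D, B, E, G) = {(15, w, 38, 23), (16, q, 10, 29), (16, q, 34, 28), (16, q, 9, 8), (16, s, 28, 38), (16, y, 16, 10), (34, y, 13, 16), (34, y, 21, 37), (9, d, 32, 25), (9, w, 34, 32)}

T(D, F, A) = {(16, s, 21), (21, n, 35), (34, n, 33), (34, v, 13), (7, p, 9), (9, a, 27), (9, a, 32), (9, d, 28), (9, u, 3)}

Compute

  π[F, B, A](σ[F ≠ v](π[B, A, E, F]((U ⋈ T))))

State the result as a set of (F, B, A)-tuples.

U ⋈ T (natural join on D): {(16, q, 10, 29, s, 21), (16, q, 34, 28, s, 21), (16, q, 9, 8, s, 21), (16, s, 28, 38, s, 21), (16, y, 16, 10, s, 21), (34, y, 13, 16, n, 33), (34, y, 13, 16, v, 13), (34, y, 21, 37, n, 33), (34, y, 21, 37, v, 13), (9, d, 32, 25, a, 27), (9, d, 32, 25, a, 32), (9, d, 32, 25, d, 28), (9, d, 32, 25, u, 3), (9, w, 34, 32, a, 27), (9, w, 34, 32, a, 32), (9, w, 34, 32, d, 28), (9, w, 34, 32, u, 3)}
Projecting to B, A, E, F: {(d, 27, 32, a), (d, 28, 32, d), (d, 3, 32, u), (d, 32, 32, a), (q, 21, 10, s), (q, 21, 34, s), (q, 21, 9, s), (s, 21, 28, s), (w, 27, 34, a), (w, 28, 34, d), (w, 3, 34, u), (w, 32, 34, a), (y, 13, 13, v), (y, 13, 21, v), (y, 21, 16, s), (y, 33, 13, n), (y, 33, 21, n)}
σ[F ≠ v]: keep tuples satisfying F ≠ v → {(d, 27, 32, a), (d, 28, 32, d), (d, 3, 32, u), (d, 32, 32, a), (q, 21, 10, s), (q, 21, 34, s), (q, 21, 9, s), (s, 21, 28, s), (w, 27, 34, a), (w, 28, 34, d), (w, 3, 34, u), (w, 32, 34, a), (y, 21, 16, s), (y, 33, 13, n), (y, 33, 21, n)}
Projecting to F, B, A (3 duplicate(s) eliminated): {(a, d, 27), (a, d, 32), (a, w, 27), (a, w, 32), (d, d, 28), (d, w, 28), (n, y, 33), (s, q, 21), (s, s, 21), (s, y, 21), (u, d, 3), (u, w, 3)}

{(a, d, 27), (a, d, 32), (a, w, 27), (a, w, 32), (d, d, 28), (d, w, 28), (n, y, 33), (s, q, 21), (s, s, 21), (s, y, 21), (u, d, 3), (u, w, 3)}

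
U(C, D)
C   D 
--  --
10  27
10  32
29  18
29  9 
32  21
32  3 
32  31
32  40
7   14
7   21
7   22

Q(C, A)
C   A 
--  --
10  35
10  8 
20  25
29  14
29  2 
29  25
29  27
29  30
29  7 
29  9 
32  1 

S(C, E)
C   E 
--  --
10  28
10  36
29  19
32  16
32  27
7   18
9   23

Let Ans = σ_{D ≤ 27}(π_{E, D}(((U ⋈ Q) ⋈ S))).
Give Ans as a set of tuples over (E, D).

{(16, 21), (16, 3), (19, 18), (19, 9), (27, 21), (27, 3), (28, 27), (36, 27)}

U ⋈ Q (natural join on C): {(10, 27, 35), (10, 27, 8), (10, 32, 35), (10, 32, 8), (29, 18, 14), (29, 18, 2), (29, 18, 25), (29, 18, 27), (29, 18, 30), (29, 18, 7), (29, 18, 9), (29, 9, 14), (29, 9, 2), (29, 9, 25), (29, 9, 27), (29, 9, 30), (29, 9, 7), (29, 9, 9), (32, 21, 1), (32, 3, 1), (32, 31, 1), (32, 40, 1)}
(U ⋈ Q) ⋈ S (natural join on C): {(10, 27, 35, 28), (10, 27, 35, 36), (10, 27, 8, 28), (10, 27, 8, 36), (10, 32, 35, 28), (10, 32, 35, 36), (10, 32, 8, 28), (10, 32, 8, 36), (29, 18, 14, 19), (29, 18, 2, 19), (29, 18, 25, 19), (29, 18, 27, 19), (29, 18, 30, 19), (29, 18, 7, 19), (29, 18, 9, 19), (29, 9, 14, 19), (29, 9, 2, 19), (29, 9, 25, 19), (29, 9, 27, 19), (29, 9, 30, 19), (29, 9, 7, 19), (29, 9, 9, 19), (32, 21, 1, 16), (32, 21, 1, 27), (32, 3, 1, 16), (32, 3, 1, 27), (32, 31, 1, 16), (32, 31, 1, 27), (32, 40, 1, 16), (32, 40, 1, 27)}
π[E, D]: project onto (E, D) (16 duplicate(s) eliminated) → {(16, 21), (16, 3), (16, 31), (16, 40), (19, 18), (19, 9), (27, 21), (27, 3), (27, 31), (27, 40), (28, 27), (28, 32), (36, 27), (36, 32)}
Filtering on D ≤ 27 leaves {(16, 21), (16, 3), (19, 18), (19, 9), (27, 21), (27, 3), (28, 27), (36, 27)}.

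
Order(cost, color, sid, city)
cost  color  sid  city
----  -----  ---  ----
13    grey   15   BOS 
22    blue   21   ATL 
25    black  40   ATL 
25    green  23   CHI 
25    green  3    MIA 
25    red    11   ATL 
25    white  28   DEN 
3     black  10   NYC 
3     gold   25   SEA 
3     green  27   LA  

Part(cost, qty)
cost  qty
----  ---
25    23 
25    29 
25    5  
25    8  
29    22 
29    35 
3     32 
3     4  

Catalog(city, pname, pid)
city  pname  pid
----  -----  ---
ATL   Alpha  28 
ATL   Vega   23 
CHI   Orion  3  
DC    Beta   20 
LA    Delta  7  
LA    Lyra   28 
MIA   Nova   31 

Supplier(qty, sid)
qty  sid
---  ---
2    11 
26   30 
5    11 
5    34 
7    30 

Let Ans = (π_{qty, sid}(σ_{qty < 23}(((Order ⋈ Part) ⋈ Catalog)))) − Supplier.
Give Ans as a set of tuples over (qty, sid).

Joining Order and Part on cost yields {(25, black, 40, ATL, 23), (25, black, 40, ATL, 29), (25, black, 40, ATL, 5), (25, black, 40, ATL, 8), (25, green, 23, CHI, 23), (25, green, 23, CHI, 29), (25, green, 23, CHI, 5), (25, green, 23, CHI, 8), (25, green, 3, MIA, 23), (25, green, 3, MIA, 29), (25, green, 3, MIA, 5), (25, green, 3, MIA, 8), (25, red, 11, ATL, 23), (25, red, 11, ATL, 29), (25, red, 11, ATL, 5), (25, red, 11, ATL, 8), (25, white, 28, DEN, 23), (25, white, 28, DEN, 29), (25, white, 28, DEN, 5), (25, white, 28, DEN, 8), (3, black, 10, NYC, 32), (3, black, 10, NYC, 4), (3, gold, 25, SEA, 32), (3, gold, 25, SEA, 4), (3, green, 27, LA, 32), (3, green, 27, LA, 4)}.
Joining (Order ⋈ Part) and Catalog on city yields {(25, black, 40, ATL, 23, Alpha, 28), (25, black, 40, ATL, 23, Vega, 23), (25, black, 40, ATL, 29, Alpha, 28), (25, black, 40, ATL, 29, Vega, 23), (25, black, 40, ATL, 5, Alpha, 28), (25, black, 40, ATL, 5, Vega, 23), (25, black, 40, ATL, 8, Alpha, 28), (25, black, 40, ATL, 8, Vega, 23), (25, green, 23, CHI, 23, Orion, 3), (25, green, 23, CHI, 29, Orion, 3), (25, green, 23, CHI, 5, Orion, 3), (25, green, 23, CHI, 8, Orion, 3), (25, green, 3, MIA, 23, Nova, 31), (25, green, 3, MIA, 29, Nova, 31), (25, green, 3, MIA, 5, Nova, 31), (25, green, 3, MIA, 8, Nova, 31), (25, red, 11, ATL, 23, Alpha, 28), (25, red, 11, ATL, 23, Vega, 23), (25, red, 11, ATL, 29, Alpha, 28), (25, red, 11, ATL, 29, Vega, 23), (25, red, 11, ATL, 5, Alpha, 28), (25, red, 11, ATL, 5, Vega, 23), (25, red, 11, ATL, 8, Alpha, 28), (25, red, 11, ATL, 8, Vega, 23), (3, green, 27, LA, 32, Delta, 7), (3, green, 27, LA, 32, Lyra, 28), (3, green, 27, LA, 4, Delta, 7), (3, green, 27, LA, 4, Lyra, 28)}.
σ[qty < 23]: keep tuples satisfying qty < 23 → {(25, black, 40, ATL, 5, Alpha, 28), (25, black, 40, ATL, 5, Vega, 23), (25, black, 40, ATL, 8, Alpha, 28), (25, black, 40, ATL, 8, Vega, 23), (25, green, 23, CHI, 5, Orion, 3), (25, green, 23, CHI, 8, Orion, 3), (25, green, 3, MIA, 5, Nova, 31), (25, green, 3, MIA, 8, Nova, 31), (25, red, 11, ATL, 5, Alpha, 28), (25, red, 11, ATL, 5, Vega, 23), (25, red, 11, ATL, 8, Alpha, 28), (25, red, 11, ATL, 8, Vega, 23), (3, green, 27, LA, 4, Delta, 7), (3, green, 27, LA, 4, Lyra, 28)}
π[qty, sid]: project onto (qty, sid) (5 duplicate(s) eliminated) → {(4, 27), (5, 11), (5, 23), (5, 3), (5, 40), (8, 11), (8, 23), (8, 3), (8, 40)}
Difference: {(4, 27), (5, 11), (5, 23), (5, 3), (5, 40), (8, 11), (8, 23), (8, 3), (8, 40)} with {(2, 11), (26, 30), (5, 11), (5, 34), (7, 30)} → {(4, 27), (5, 23), (5, 3), (5, 40), (8, 11), (8, 23), (8, 3), (8, 40)}

{(4, 27), (5, 23), (5, 3), (5, 40), (8, 11), (8, 23), (8, 3), (8, 40)}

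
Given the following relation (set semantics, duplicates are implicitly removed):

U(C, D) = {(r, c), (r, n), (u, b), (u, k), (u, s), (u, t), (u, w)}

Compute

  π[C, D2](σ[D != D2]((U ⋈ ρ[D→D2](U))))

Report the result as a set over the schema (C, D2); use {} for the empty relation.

{(r, c), (r, n), (u, b), (u, k), (u, s), (u, t), (u, w)}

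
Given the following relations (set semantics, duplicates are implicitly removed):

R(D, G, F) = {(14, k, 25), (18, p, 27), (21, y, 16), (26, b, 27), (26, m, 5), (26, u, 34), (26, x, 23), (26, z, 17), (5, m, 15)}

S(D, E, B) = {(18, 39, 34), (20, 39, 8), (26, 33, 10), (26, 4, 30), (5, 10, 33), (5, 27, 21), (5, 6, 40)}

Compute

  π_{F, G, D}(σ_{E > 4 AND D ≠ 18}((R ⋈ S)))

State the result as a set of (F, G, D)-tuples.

{(15, m, 5), (17, z, 26), (23, x, 26), (27, b, 26), (34, u, 26), (5, m, 26)}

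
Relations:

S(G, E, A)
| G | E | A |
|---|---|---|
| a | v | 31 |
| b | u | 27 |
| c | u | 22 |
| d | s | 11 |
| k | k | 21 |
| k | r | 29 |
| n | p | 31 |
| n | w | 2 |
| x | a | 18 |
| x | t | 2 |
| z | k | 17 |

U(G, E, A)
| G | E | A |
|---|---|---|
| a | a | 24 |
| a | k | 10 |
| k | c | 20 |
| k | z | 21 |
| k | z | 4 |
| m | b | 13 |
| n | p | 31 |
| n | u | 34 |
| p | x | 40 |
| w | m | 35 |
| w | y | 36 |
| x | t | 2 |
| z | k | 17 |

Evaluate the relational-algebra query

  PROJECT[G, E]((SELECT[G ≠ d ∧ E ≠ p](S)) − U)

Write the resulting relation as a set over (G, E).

{(a, v), (b, u), (c, u), (k, k), (k, r), (n, w), (x, a)}

σ[G ≠ d ∧ E ≠ p]: keep tuples satisfying G ≠ d ∧ E ≠ p → {(a, v, 31), (b, u, 27), (c, u, 22), (k, k, 21), (k, r, 29), (n, w, 2), (x, a, 18), (x, t, 2), (z, k, 17)}
Difference: {(a, v, 31), (b, u, 27), (c, u, 22), (k, k, 21), (k, r, 29), (n, w, 2), (x, a, 18), (x, t, 2), (z, k, 17)} with {(a, a, 24), (a, k, 10), (k, c, 20), (k, z, 21), (k, z, 4), (m, b, 13), (n, p, 31), (n, u, 34), (p, x, 40), (w, m, 35), (w, y, 36), (x, t, 2), (z, k, 17)} → {(a, v, 31), (b, u, 27), (c, u, 22), (k, k, 21), (k, r, 29), (n, w, 2), (x, a, 18)}
π[G, E]: project onto (G, E) → {(a, v), (b, u), (c, u), (k, k), (k, r), (n, w), (x, a)}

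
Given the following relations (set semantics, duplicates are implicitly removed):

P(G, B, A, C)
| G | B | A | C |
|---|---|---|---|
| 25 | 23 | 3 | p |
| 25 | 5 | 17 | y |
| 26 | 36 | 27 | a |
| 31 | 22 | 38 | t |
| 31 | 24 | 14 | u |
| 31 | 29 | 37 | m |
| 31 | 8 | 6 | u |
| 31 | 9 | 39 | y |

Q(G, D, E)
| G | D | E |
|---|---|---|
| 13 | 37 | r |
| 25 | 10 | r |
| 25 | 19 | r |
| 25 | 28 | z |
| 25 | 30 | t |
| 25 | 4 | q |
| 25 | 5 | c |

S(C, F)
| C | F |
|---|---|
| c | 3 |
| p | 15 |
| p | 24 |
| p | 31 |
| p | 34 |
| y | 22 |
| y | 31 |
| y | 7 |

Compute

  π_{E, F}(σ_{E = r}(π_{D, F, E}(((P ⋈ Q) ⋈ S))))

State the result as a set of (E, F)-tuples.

P ⋈ Q (natural join on G): {(25, 23, 3, p, 10, r), (25, 23, 3, p, 19, r), (25, 23, 3, p, 28, z), (25, 23, 3, p, 30, t), (25, 23, 3, p, 4, q), (25, 23, 3, p, 5, c), (25, 5, 17, y, 10, r), (25, 5, 17, y, 19, r), (25, 5, 17, y, 28, z), (25, 5, 17, y, 30, t), (25, 5, 17, y, 4, q), (25, 5, 17, y, 5, c)}
(P ⋈ Q) ⋈ S (natural join on C): {(25, 23, 3, p, 10, r, 15), (25, 23, 3, p, 10, r, 24), (25, 23, 3, p, 10, r, 31), (25, 23, 3, p, 10, r, 34), (25, 23, 3, p, 19, r, 15), (25, 23, 3, p, 19, r, 24), (25, 23, 3, p, 19, r, 31), (25, 23, 3, p, 19, r, 34), (25, 23, 3, p, 28, z, 15), (25, 23, 3, p, 28, z, 24), (25, 23, 3, p, 28, z, 31), (25, 23, 3, p, 28, z, 34), (25, 23, 3, p, 30, t, 15), (25, 23, 3, p, 30, t, 24), (25, 23, 3, p, 30, t, 31), (25, 23, 3, p, 30, t, 34), (25, 23, 3, p, 4, q, 15), (25, 23, 3, p, 4, q, 24), (25, 23, 3, p, 4, q, 31), (25, 23, 3, p, 4, q, 34), (25, 23, 3, p, 5, c, 15), (25, 23, 3, p, 5, c, 24), (25, 23, 3, p, 5, c, 31), (25, 23, 3, p, 5, c, 34), (25, 5, 17, y, 10, r, 22), (25, 5, 17, y, 10, r, 31), (25, 5, 17, y, 10, r, 7), (25, 5, 17, y, 19, r, 22), (25, 5, 17, y, 19, r, 31), (25, 5, 17, y, 19, r, 7), (25, 5, 17, y, 28, z, 22), (25, 5, 17, y, 28, z, 31), (25, 5, 17, y, 28, z, 7), (25, 5, 17, y, 30, t, 22), (25, 5, 17, y, 30, t, 31), (25, 5, 17, y, 30, t, 7), (25, 5, 17, y, 4, q, 22), (25, 5, 17, y, 4, q, 31), (25, 5, 17, y, 4, q, 7), (25, 5, 17, y, 5, c, 22), (25, 5, 17, y, 5, c, 31), (25, 5, 17, y, 5, c, 7)}
Projecting to D, F, E (6 duplicate(s) eliminated): {(10, 15, r), (10, 22, r), (10, 24, r), (10, 31, r), (10, 34, r), (10, 7, r), (19, 15, r), (19, 22, r), (19, 24, r), (19, 31, r), (19, 34, r), (19, 7, r), (28, 15, z), (28, 22, z), (28, 24, z), (28, 31, z), (28, 34, z), (28, 7, z), (30, 15, t), (30, 22, t), (30, 24, t), (30, 31, t), (30, 34, t), (30, 7, t), (4, 15, q), (4, 22, q), (4, 24, q), (4, 31, q), (4, 34, q), (4, 7, q), (5, 15, c), (5, 22, c), (5, 24, c), (5, 31, c), (5, 34, c), (5, 7, c)}
Apply σ_{E = r}; surviving tuples: {(10, 15, r), (10, 22, r), (10, 24, r), (10, 31, r), (10, 34, r), (10, 7, r), (19, 15, r), (19, 22, r), (19, 24, r), (19, 31, r), (19, 34, r), (19, 7, r)}
Projecting to E, F (6 duplicate(s) eliminated): {(r, 15), (r, 22), (r, 24), (r, 31), (r, 34), (r, 7)}

{(r, 15), (r, 22), (r, 24), (r, 31), (r, 34), (r, 7)}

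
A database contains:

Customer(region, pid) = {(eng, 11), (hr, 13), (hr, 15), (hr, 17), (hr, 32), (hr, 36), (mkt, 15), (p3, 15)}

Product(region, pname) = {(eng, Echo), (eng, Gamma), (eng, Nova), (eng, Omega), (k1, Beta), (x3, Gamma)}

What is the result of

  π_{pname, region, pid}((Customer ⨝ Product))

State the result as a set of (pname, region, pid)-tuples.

{(Echo, eng, 11), (Gamma, eng, 11), (Nova, eng, 11), (Omega, eng, 11)}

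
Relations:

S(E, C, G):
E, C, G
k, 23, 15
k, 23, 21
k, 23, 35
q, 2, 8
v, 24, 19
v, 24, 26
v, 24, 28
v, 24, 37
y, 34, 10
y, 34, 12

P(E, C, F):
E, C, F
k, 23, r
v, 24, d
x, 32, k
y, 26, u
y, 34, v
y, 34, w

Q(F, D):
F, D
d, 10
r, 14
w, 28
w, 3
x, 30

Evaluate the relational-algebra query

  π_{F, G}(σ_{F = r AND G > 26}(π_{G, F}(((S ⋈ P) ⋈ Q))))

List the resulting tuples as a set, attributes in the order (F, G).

{(r, 35)}

Natural join on E, C: {(k, 23, 15, r), (k, 23, 21, r), (k, 23, 35, r), (v, 24, 19, d), (v, 24, 26, d), (v, 24, 28, d), (v, 24, 37, d), (y, 34, 10, v), (y, 34, 10, w), (y, 34, 12, v), (y, 34, 12, w)}
Natural join on F: {(k, 23, 15, r, 14), (k, 23, 21, r, 14), (k, 23, 35, r, 14), (v, 24, 19, d, 10), (v, 24, 26, d, 10), (v, 24, 28, d, 10), (v, 24, 37, d, 10), (y, 34, 10, w, 28), (y, 34, 10, w, 3), (y, 34, 12, w, 28), (y, 34, 12, w, 3)}
π_{G, F} gives {(10, w), (12, w), (15, r), (19, d), (21, r), (26, d), (28, d), (35, r), (37, d)} (2 duplicate(s) eliminated).
Apply σ_{F = r AND G > 26}; surviving tuples: {(35, r)}
π_{F, G} gives {(r, 35)}.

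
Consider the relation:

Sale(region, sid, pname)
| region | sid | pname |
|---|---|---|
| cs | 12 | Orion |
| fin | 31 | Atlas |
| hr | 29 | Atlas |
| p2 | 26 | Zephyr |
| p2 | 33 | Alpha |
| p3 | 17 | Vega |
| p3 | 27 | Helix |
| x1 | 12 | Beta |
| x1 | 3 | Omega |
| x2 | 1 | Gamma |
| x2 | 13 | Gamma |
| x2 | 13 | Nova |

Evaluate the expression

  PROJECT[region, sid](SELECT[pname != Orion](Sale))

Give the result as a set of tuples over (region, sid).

Apply σ_{pname != Orion}; surviving tuples: {(fin, 31, Atlas), (hr, 29, Atlas), (p2, 26, Zephyr), (p2, 33, Alpha), (p3, 17, Vega), (p3, 27, Helix), (x1, 12, Beta), (x1, 3, Omega), (x2, 1, Gamma), (x2, 13, Gamma), (x2, 13, Nova)}
π[region, sid]: project onto (region, sid) (1 duplicate(s) eliminated) → {(fin, 31), (hr, 29), (p2, 26), (p2, 33), (p3, 17), (p3, 27), (x1, 12), (x1, 3), (x2, 1), (x2, 13)}

{(fin, 31), (hr, 29), (p2, 26), (p2, 33), (p3, 17), (p3, 27), (x1, 12), (x1, 3), (x2, 1), (x2, 13)}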